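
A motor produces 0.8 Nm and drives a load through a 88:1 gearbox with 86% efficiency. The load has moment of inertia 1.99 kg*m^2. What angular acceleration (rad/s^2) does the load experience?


tau_out = tau_motor * N * eta
= 0.8 * 88 * 0.86 = 60.544 Nm
alpha = tau_out / I = 60.544 / 1.99
= 30.4241 rad/s^2


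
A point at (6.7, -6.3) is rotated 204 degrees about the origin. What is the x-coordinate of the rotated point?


x' = x*cos(theta) - y*sin(theta)
cos(204 deg) = -0.9135, sin(204 deg) = -0.4067
x' = 6.7 * -0.9135 - -6.3 * -0.4067
= -6.1208 - 2.5624
= -8.6832


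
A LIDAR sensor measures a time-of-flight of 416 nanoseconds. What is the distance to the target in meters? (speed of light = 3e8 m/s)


tof = 416 ns = 4.16e-07 s
dist = c * tof / 2
= 3e8 * 4.16e-07 / 2
= 62.4 m


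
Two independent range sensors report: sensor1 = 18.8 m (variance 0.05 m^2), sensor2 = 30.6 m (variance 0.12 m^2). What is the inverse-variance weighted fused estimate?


w1 = (1/var1) / (1/var1 + 1/var2)
   = 20.0 / (20.0 + 8.3333) = 0.7059
w2 = 1 - w1 = 0.2941
fused = w1*s1 + w2*s2 = 13.2706 + 9.0
= 22.2706 m


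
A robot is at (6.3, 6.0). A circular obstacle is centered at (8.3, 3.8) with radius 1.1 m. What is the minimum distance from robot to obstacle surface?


center_dist = sqrt((6.3-8.3)^2 + (6.0-3.8)^2)
= sqrt(4.0 + 4.84)
= 2.9732
min_dist = center_dist - radius = 2.9732 - 1.1 = 1.8732 m


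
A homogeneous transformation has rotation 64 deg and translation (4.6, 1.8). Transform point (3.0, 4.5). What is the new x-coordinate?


x' = cos(theta)*px - sin(theta)*py + tx
= 0.4384*3.0 - 0.8988*4.5 + 4.6
= 1.8705


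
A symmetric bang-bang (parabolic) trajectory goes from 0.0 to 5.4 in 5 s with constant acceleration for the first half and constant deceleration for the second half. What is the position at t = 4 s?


Symmetric rest-to-rest: each phase covers (pf-p0)/2 in time T/2. 0.5*a*(T/2)^2 = (pf-p0)/2 => a = 4*(pf-p0)/T^2
a = 4*(5.4-0.0)/5^2 = 0.864
t = 4 is in the deceleration phase (t > T/2).
p = pf - 0.5*a*(T-t)^2 = 5.4 - 0.5*0.864*1^2
= 4.968


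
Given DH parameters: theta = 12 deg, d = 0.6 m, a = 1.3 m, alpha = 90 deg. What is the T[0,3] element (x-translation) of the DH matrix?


T[0,3] = a * cos(theta)
= 1.3 * cos(12 deg)
= 1.3 * 0.9781
= 1.2716


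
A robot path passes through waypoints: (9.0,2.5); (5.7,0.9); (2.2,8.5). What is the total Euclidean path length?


Segment lengths:
  seg1 = sqrt((-3.3)^2 + (-1.6)^2) = 3.6674
  seg2 = sqrt((-3.5)^2 + (7.6)^2) = 8.3672
Total = 12.0346


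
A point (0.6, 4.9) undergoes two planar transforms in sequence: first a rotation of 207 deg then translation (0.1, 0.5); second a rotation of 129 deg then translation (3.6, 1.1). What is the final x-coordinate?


After transform 1:
x1 = cos(207)*0.6 - sin(207)*4.9 + 0.1 = 1.7899
y1 = sin(207)*0.6 + cos(207)*4.9 + 0.5 = -4.1383
After transform 2:
x2 = cos(129)*1.7899 - sin(129)*-4.1383 + 3.6
= 5.6896


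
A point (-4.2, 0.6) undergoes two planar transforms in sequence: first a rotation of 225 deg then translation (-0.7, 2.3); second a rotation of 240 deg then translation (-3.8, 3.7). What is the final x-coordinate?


After transform 1:
x1 = cos(225)*-4.2 - sin(225)*0.6 + -0.7 = 2.6941
y1 = sin(225)*-4.2 + cos(225)*0.6 + 2.3 = 4.8456
After transform 2:
x2 = cos(240)*2.6941 - sin(240)*4.8456 + -3.8
= -0.9507


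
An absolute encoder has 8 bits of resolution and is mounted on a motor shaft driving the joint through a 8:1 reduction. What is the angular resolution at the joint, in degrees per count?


counts = 2^8 = 256
effective counts at joint = 256 * 8 = 2048
resolution = 360 / 2048
= 0.1758 deg/count


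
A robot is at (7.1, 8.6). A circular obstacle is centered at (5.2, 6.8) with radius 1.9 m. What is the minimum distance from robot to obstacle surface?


center_dist = sqrt((7.1-5.2)^2 + (8.6-6.8)^2)
= sqrt(3.61 + 3.24)
= 2.6173
min_dist = center_dist - radius = 2.6173 - 1.9 = 0.7173 m


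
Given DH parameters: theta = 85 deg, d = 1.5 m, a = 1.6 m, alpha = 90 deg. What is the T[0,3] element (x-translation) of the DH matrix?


T[0,3] = a * cos(theta)
= 1.6 * cos(85 deg)
= 1.6 * 0.0872
= 0.1394


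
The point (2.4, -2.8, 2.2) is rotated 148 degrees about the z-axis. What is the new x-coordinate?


Rotation about z-axis: x' = x*cos(theta) - y*sin(theta)
= 2.4 * -0.848 - -2.8 * 0.5299
= -0.5515


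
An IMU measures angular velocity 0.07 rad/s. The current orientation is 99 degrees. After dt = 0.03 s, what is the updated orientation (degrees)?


delta_theta = w * dt = 0.07 * 0.03 = 0.0021 rad
= 0.1203 deg
theta_new = 99 + 0.1203 = 99.1203 deg


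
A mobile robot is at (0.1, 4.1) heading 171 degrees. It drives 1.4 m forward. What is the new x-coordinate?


x_new = x0 + d*cos(theta)
= 0.1 + 1.4*cos(171)
= 0.1 + -1.3828
= -1.2828


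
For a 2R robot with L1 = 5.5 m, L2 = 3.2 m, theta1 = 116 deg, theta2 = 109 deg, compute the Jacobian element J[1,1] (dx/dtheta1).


J[1,1] = -L1*sin(t1) - L2*sin(t1+t2)
= -5.5*sin(116) - 3.2*sin(225)
= -2.6806


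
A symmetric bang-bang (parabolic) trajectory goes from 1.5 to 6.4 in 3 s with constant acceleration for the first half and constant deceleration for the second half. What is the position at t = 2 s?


Symmetric rest-to-rest: each phase covers (pf-p0)/2 in time T/2. 0.5*a*(T/2)^2 = (pf-p0)/2 => a = 4*(pf-p0)/T^2
a = 4*(6.4-1.5)/3^2 = 2.1778
t = 2 is in the deceleration phase (t > T/2).
p = pf - 0.5*a*(T-t)^2 = 6.4 - 0.5*2.1778*1^2
= 5.3111


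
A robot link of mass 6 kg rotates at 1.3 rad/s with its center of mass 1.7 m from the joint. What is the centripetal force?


F = m * omega^2 * r
= 6 * 1.3^2 * 1.7
= 6 * 1.69 * 1.7
= 17.238 N


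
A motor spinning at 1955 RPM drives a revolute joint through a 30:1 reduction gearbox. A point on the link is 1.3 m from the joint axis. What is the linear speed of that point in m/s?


omega_motor = 1955 * 2*pi/60 = 204.7271 rad/s
omega_joint = omega_motor / 30 = 6.8242 rad/s
v = omega_joint * r = 6.8242 * 1.3
= 8.8715 m/s


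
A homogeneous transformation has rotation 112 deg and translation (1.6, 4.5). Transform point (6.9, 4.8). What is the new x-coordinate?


x' = cos(theta)*px - sin(theta)*py + tx
= -0.3746*6.9 - 0.9272*4.8 + 1.6
= -5.4353


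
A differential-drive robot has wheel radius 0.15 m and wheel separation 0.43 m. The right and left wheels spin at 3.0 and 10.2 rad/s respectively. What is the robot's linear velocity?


vR = r*wR = 0.15*3.0 = 0.45 m/s
vL = r*wL = 0.15*10.2 = 1.53 m/s
v = (vR+vL)/2 = 0.99 m/s
omega = (vR-vL)/L = -2.5116 rad/s
linear velocity = 0.99 m/s


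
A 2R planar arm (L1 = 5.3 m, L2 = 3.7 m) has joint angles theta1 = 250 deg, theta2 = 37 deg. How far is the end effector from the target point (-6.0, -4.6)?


End effector via forward kinematics:
x = L1*cos(t1) + L2*cos(t1+t2) = -0.7309
y = L1*sin(t1) + L2*sin(t1+t2) = -8.5187
Distance to target:
d = sqrt((-6.0 - -0.7309)^2 + (-4.6 - -8.5187)^2)
= sqrt(27.7631 + 15.3562)
= 6.5665 m


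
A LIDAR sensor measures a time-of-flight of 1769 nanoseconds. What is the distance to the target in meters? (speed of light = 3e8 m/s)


tof = 1769 ns = 1.769e-06 s
dist = c * tof / 2
= 3e8 * 1.769e-06 / 2
= 265.35 m


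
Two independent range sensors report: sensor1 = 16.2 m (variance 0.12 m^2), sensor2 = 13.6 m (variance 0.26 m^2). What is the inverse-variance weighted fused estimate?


w1 = (1/var1) / (1/var1 + 1/var2)
   = 8.3333 / (8.3333 + 3.8462) = 0.6842
w2 = 1 - w1 = 0.3158
fused = w1*s1 + w2*s2 = 11.0842 + 4.2947
= 15.3789 m


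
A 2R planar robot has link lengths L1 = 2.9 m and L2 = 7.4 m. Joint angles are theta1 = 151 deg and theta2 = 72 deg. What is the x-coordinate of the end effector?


Convert angles to radians: theta1 = 2.6354, theta2 = 1.2566
x = L1*cos(theta1) + L2*cos(theta1+theta2)
x = -2.5364 + -5.412
x = -7.9484


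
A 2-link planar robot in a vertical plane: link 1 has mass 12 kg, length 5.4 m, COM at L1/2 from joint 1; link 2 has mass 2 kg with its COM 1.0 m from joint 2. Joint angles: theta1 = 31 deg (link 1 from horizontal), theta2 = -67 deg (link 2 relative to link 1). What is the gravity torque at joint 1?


Horizontal distance from joint 1 to link-1 COM:
  x_c1 = (L1/2)*cos(t1) = 2.7 * 0.8572 = 2.3144 m
Horizontal distance from joint 1 to link-2 COM:
  x_c2 = L1*cos(t1) + Lc2*cos(t1+t2)
       = 5.4*0.8572 + 1.0*0.809 = 5.4377 m
tau1 = m1*g*x_c1 + m2*g*x_c2
     = 12*9.81*2.3144 + 2*9.81*5.4377
     = 272.4455 + 106.6881
     = 379.1336 Nm


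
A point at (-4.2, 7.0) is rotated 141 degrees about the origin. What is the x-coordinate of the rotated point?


x' = x*cos(theta) - y*sin(theta)
cos(141 deg) = -0.7771, sin(141 deg) = 0.6293
x' = -4.2 * -0.7771 - 7.0 * 0.6293
= 3.264 - 4.4052
= -1.1412


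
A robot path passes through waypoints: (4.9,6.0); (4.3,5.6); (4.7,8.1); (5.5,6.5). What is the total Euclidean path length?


Segment lengths:
  seg1 = sqrt((-0.6)^2 + (-0.4)^2) = 0.7211
  seg2 = sqrt((0.4)^2 + (2.5)^2) = 2.5318
  seg3 = sqrt((0.8)^2 + (-1.6)^2) = 1.7889
Total = 5.0418


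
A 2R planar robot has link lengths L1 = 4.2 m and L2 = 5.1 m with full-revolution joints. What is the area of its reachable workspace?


r_max = L1 + L2 = 9.3 m
r_min = |L1 - L2| = 0.9 m
Area = pi*(r_max^2 - r_min^2)
= pi*(86.49 - 0.81)
= pi * 85.68
= 269.1717 m^2


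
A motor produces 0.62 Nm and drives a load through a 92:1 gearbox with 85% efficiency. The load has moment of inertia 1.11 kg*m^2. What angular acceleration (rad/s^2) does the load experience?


tau_out = tau_motor * N * eta
= 0.62 * 92 * 0.85 = 48.484 Nm
alpha = tau_out / I = 48.484 / 1.11
= 43.6793 rad/s^2


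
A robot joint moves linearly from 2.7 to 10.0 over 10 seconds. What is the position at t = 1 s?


s = t/T = 1/10 = 0.1
p(t) = p0 + (pf-p0)*s
= 2.7 + (10.0 - 2.7) * 0.1
= 3.43


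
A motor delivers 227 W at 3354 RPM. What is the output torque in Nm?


omega = 3354 * 2*pi/60 = 351.2301 rad/s
tau = P / omega = 227 / 351.2301
= 0.6463 Nm


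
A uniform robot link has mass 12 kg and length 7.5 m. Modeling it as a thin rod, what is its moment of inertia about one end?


I = (1/3) * m * L^2
= (1/3) * 12 * 7.5^2
= 0.333333 * 12 * 56.25
= 225.0 kg*m^2


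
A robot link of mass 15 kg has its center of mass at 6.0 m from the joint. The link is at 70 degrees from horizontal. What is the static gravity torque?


tau = m*g*L*cos(angle)
= 15 * 9.81 * 6.0 * cos(70 deg)
= 15 * 9.81 * 6.0 * 0.342
= 301.9696 Nm


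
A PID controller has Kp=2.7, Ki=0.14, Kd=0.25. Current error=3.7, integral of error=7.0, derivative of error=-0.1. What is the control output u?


u = Kp*e + Ki*int(e) + Kd*de/dt
= 2.7*3.7 + 0.14*7.0 + 0.25*(-0.1)
= 9.99 + 0.98 + -0.025
= 10.945


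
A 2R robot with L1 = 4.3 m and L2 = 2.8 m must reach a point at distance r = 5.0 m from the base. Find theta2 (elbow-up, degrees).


cos(theta2) = (r^2 - L1^2 - L2^2) / (2*L1*L2)
cos(theta2) = (25.0 - 18.49 - 7.84) / 24.08
cos(theta2) = -0.055233
theta2 = 93.1662 degrees


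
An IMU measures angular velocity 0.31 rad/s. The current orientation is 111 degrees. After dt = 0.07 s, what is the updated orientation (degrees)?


delta_theta = w * dt = 0.31 * 0.07 = 0.0217 rad
= 1.2433 deg
theta_new = 111 + 1.2433 = 112.2433 deg


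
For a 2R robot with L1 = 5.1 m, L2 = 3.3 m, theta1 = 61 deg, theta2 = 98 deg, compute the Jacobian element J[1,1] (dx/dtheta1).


J[1,1] = -L1*sin(t1) - L2*sin(t1+t2)
= -5.1*sin(61) - 3.3*sin(159)
= -5.6432


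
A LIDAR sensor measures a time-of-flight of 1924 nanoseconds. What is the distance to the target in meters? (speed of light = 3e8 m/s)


tof = 1924 ns = 1.924e-06 s
dist = c * tof / 2
= 3e8 * 1.924e-06 / 2
= 288.6 m


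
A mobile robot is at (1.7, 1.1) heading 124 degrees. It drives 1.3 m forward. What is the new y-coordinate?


y_new = y0 + d*sin(theta)
= 1.1 + 1.3*sin(124)
= 1.1 + 1.0777
= 2.1777


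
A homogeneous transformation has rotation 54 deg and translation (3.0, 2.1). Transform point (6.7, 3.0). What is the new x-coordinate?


x' = cos(theta)*px - sin(theta)*py + tx
= 0.5878*6.7 - 0.809*3.0 + 3.0
= 4.5111


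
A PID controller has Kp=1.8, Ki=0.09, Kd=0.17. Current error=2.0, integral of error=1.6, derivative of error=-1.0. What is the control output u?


u = Kp*e + Ki*int(e) + Kd*de/dt
= 1.8*2.0 + 0.09*1.6 + 0.17*(-1.0)
= 3.6 + 0.144 + -0.17
= 3.574


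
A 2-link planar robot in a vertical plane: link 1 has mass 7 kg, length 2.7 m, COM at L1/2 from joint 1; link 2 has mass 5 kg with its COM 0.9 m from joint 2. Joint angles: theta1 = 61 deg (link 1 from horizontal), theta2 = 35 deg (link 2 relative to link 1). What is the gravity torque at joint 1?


Horizontal distance from joint 1 to link-1 COM:
  x_c1 = (L1/2)*cos(t1) = 1.35 * 0.4848 = 0.6545 m
Horizontal distance from joint 1 to link-2 COM:
  x_c2 = L1*cos(t1) + Lc2*cos(t1+t2)
       = 2.7*0.4848 + 0.9*-0.1045 = 1.2149 m
tau1 = m1*g*x_c1 + m2*g*x_c2
     = 7*9.81*0.6545 + 5*9.81*1.2149
     = 44.944 + 59.5914
     = 104.5354 Nm


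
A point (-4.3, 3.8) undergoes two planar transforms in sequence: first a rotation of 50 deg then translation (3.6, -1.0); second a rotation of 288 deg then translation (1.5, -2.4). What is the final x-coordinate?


After transform 1:
x1 = cos(50)*-4.3 - sin(50)*3.8 + 3.6 = -2.075
y1 = sin(50)*-4.3 + cos(50)*3.8 + -1.0 = -1.8514
After transform 2:
x2 = cos(288)*-2.075 - sin(288)*-1.8514 + 1.5
= -0.902


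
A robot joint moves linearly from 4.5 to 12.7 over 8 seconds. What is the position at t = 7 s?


s = t/T = 7/8 = 0.875
p(t) = p0 + (pf-p0)*s
= 4.5 + (12.7 - 4.5) * 0.875
= 11.675


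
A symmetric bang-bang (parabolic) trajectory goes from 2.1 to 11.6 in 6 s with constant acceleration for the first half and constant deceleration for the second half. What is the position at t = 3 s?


Symmetric rest-to-rest: each phase covers (pf-p0)/2 in time T/2. 0.5*a*(T/2)^2 = (pf-p0)/2 => a = 4*(pf-p0)/T^2
a = 4*(11.6-2.1)/6^2 = 1.0556
t = 3 is in the acceleration phase (t <= T/2).
p = p0 + 0.5*a*t^2 = 2.1 + 0.5*1.0556*3^2
= 6.85


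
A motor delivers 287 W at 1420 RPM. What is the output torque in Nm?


omega = 1420 * 2*pi/60 = 148.7021 rad/s
tau = P / omega = 287 / 148.7021
= 1.93 Nm


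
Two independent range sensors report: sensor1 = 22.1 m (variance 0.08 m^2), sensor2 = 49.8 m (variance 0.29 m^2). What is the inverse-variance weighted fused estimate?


w1 = (1/var1) / (1/var1 + 1/var2)
   = 12.5 / (12.5 + 3.4483) = 0.7838
w2 = 1 - w1 = 0.2162
fused = w1*s1 + w2*s2 = 17.3216 + 10.7676
= 28.0892 m


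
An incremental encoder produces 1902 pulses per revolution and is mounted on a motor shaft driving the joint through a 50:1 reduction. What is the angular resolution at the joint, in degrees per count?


counts per rev = 1902
effective counts at joint = 1902 * 50 = 95100
resolution = 360 / 95100
= 0.0038 deg/count


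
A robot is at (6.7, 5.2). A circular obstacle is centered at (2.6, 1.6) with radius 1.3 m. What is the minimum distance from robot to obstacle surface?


center_dist = sqrt((6.7-2.6)^2 + (5.2-1.6)^2)
= sqrt(16.81 + 12.96)
= 5.4562
min_dist = center_dist - radius = 5.4562 - 1.3 = 4.1562 m


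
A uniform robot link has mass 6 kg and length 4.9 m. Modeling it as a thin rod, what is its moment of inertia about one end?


I = (1/3) * m * L^2
= (1/3) * 6 * 4.9^2
= 0.333333 * 6 * 24.01
= 48.02 kg*m^2


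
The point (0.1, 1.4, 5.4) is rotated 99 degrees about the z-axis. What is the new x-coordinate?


Rotation about z-axis: x' = x*cos(theta) - y*sin(theta)
= 0.1 * -0.1564 - 1.4 * 0.9877
= -1.3984


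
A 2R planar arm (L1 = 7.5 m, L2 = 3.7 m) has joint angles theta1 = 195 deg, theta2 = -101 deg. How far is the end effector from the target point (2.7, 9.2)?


End effector via forward kinematics:
x = L1*cos(t1) + L2*cos(t1+t2) = -7.5025
y = L1*sin(t1) + L2*sin(t1+t2) = 1.7498
Distance to target:
d = sqrt((2.7 - -7.5025)^2 + (9.2 - 1.7498)^2)
= sqrt(104.0919 + 55.5048)
= 12.6332 m


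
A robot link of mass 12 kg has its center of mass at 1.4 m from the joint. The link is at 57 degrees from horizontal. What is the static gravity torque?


tau = m*g*L*cos(angle)
= 12 * 9.81 * 1.4 * cos(57 deg)
= 12 * 9.81 * 1.4 * 0.5446
= 89.7609 Nm


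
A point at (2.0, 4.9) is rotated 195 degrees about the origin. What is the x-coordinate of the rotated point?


x' = x*cos(theta) - y*sin(theta)
cos(195 deg) = -0.9659, sin(195 deg) = -0.2588
x' = 2.0 * -0.9659 - 4.9 * -0.2588
= -1.9319 - -1.2682
= -0.6636


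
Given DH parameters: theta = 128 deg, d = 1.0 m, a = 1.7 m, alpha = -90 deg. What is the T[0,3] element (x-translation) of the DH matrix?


T[0,3] = a * cos(theta)
= 1.7 * cos(128 deg)
= 1.7 * -0.6157
= -1.0466


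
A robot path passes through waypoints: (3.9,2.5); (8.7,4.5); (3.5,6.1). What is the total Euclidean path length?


Segment lengths:
  seg1 = sqrt((4.8)^2 + (2.0)^2) = 5.2
  seg2 = sqrt((-5.2)^2 + (1.6)^2) = 5.4406
Total = 10.6406


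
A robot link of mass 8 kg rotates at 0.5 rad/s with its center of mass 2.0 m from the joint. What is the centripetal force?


F = m * omega^2 * r
= 8 * 0.5^2 * 2.0
= 8 * 0.25 * 2.0
= 4.0 N


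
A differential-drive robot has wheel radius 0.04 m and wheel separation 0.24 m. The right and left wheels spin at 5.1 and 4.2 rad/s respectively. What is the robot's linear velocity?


vR = r*wR = 0.04*5.1 = 0.204 m/s
vL = r*wL = 0.04*4.2 = 0.168 m/s
v = (vR+vL)/2 = 0.186 m/s
omega = (vR-vL)/L = 0.15 rad/s
linear velocity = 0.186 m/s


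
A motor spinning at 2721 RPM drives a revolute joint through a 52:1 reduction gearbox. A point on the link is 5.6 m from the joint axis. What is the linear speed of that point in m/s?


omega_motor = 2721 * 2*pi/60 = 284.9425 rad/s
omega_joint = omega_motor / 52 = 5.4797 rad/s
v = omega_joint * r = 5.4797 * 5.6
= 30.6861 m/s


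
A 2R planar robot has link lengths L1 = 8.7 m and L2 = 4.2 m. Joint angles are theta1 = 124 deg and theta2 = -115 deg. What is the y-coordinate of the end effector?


Convert angles to radians: theta1 = 2.1642, theta2 = -2.0071
y = L1*sin(theta1) + L2*sin(theta1+theta2)
y = 7.2126 + 0.657
y = 7.8697


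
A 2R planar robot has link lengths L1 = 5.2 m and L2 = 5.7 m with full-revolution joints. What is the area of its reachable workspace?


r_max = L1 + L2 = 10.9 m
r_min = |L1 - L2| = 0.5 m
Area = pi*(r_max^2 - r_min^2)
= pi*(118.81 - 0.25)
= pi * 118.56
= 372.4672 m^2


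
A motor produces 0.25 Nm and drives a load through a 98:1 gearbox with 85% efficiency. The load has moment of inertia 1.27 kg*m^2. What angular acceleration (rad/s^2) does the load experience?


tau_out = tau_motor * N * eta
= 0.25 * 98 * 0.85 = 20.825 Nm
alpha = tau_out / I = 20.825 / 1.27
= 16.3976 rad/s^2


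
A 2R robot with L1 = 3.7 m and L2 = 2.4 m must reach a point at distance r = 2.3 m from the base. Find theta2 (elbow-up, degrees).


cos(theta2) = (r^2 - L1^2 - L2^2) / (2*L1*L2)
cos(theta2) = (5.29 - 13.69 - 5.76) / 17.76
cos(theta2) = -0.797297
theta2 = 142.8728 degrees


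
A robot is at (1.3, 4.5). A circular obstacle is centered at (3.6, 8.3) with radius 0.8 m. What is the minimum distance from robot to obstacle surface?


center_dist = sqrt((1.3-3.6)^2 + (4.5-8.3)^2)
= sqrt(5.29 + 14.44)
= 4.4418
min_dist = center_dist - radius = 4.4418 - 0.8 = 3.6418 m


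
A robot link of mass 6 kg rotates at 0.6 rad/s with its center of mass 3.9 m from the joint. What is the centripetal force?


F = m * omega^2 * r
= 6 * 0.6^2 * 3.9
= 6 * 0.36 * 3.9
= 8.424 N


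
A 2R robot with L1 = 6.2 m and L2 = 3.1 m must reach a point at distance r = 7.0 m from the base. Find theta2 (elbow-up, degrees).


cos(theta2) = (r^2 - L1^2 - L2^2) / (2*L1*L2)
cos(theta2) = (49.0 - 38.44 - 9.61) / 38.44
cos(theta2) = 0.024714
theta2 = 88.5839 degrees


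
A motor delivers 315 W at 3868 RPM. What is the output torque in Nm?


omega = 3868 * 2*pi/60 = 405.056 rad/s
tau = P / omega = 315 / 405.056
= 0.7777 Nm


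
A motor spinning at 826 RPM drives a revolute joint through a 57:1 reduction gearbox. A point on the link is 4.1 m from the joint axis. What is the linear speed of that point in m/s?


omega_motor = 826 * 2*pi/60 = 86.4985 rad/s
omega_joint = omega_motor / 57 = 1.5175 rad/s
v = omega_joint * r = 1.5175 * 4.1
= 6.2218 m/s


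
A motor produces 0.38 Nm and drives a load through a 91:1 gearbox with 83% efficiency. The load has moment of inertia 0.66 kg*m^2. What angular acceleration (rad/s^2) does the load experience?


tau_out = tau_motor * N * eta
= 0.38 * 91 * 0.83 = 28.7014 Nm
alpha = tau_out / I = 28.7014 / 0.66
= 43.487 rad/s^2


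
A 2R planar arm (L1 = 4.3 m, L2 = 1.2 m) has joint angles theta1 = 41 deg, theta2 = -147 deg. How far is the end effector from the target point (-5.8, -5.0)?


End effector via forward kinematics:
x = L1*cos(t1) + L2*cos(t1+t2) = 2.9145
y = L1*sin(t1) + L2*sin(t1+t2) = 1.6675
Distance to target:
d = sqrt((-5.8 - 2.9145)^2 + (-5.0 - 1.6675)^2)
= sqrt(75.9423 + 44.4561)
= 10.9726 m


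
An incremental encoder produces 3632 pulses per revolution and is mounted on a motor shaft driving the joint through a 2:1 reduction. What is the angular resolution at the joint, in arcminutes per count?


counts per rev = 3632
effective counts at joint = 3632 * 2 = 7264
resolution = 360*60 / 7264
= 2.9736 arcmin/count


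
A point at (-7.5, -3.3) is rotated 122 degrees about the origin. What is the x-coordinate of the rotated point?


x' = x*cos(theta) - y*sin(theta)
cos(122 deg) = -0.5299, sin(122 deg) = 0.848
x' = -7.5 * -0.5299 - -3.3 * 0.848
= 3.9744 - -2.7986
= 6.773


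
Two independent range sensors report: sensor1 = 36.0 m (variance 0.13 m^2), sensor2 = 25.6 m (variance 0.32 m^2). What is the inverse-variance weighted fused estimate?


w1 = (1/var1) / (1/var1 + 1/var2)
   = 7.6923 / (7.6923 + 3.125) = 0.7111
w2 = 1 - w1 = 0.2889
fused = w1*s1 + w2*s2 = 25.6 + 7.3956
= 32.9956 m


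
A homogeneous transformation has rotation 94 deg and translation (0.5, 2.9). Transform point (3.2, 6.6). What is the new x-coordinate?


x' = cos(theta)*px - sin(theta)*py + tx
= -0.0698*3.2 - 0.9976*6.6 + 0.5
= -6.3071


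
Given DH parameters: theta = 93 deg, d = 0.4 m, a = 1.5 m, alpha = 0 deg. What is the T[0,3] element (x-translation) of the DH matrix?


T[0,3] = a * cos(theta)
= 1.5 * cos(93 deg)
= 1.5 * -0.0523
= -0.0785


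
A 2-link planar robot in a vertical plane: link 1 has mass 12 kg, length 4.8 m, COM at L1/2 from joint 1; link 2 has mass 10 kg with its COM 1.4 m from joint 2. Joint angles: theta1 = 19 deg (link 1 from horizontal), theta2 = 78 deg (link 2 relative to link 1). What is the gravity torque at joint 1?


Horizontal distance from joint 1 to link-1 COM:
  x_c1 = (L1/2)*cos(t1) = 2.4 * 0.9455 = 2.2692 m
Horizontal distance from joint 1 to link-2 COM:
  x_c2 = L1*cos(t1) + Lc2*cos(t1+t2)
       = 4.8*0.9455 + 1.4*-0.1219 = 4.3679 m
tau1 = m1*g*x_c1 + m2*g*x_c2
     = 12*9.81*2.2692 + 10*9.81*4.3679
     = 267.1355 + 428.4883
     = 695.6237 Nm


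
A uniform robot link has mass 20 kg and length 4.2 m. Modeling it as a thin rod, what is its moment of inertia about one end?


I = (1/3) * m * L^2
= (1/3) * 20 * 4.2^2
= 0.333333 * 20 * 17.64
= 117.6 kg*m^2


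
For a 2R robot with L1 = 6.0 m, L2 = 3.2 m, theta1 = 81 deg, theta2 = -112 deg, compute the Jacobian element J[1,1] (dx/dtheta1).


J[1,1] = -L1*sin(t1) - L2*sin(t1+t2)
= -6.0*sin(81) - 3.2*sin(-31)
= -4.278


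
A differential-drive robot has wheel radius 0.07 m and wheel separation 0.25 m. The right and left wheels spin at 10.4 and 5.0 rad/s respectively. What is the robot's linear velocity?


vR = r*wR = 0.07*10.4 = 0.728 m/s
vL = r*wL = 0.07*5.0 = 0.35 m/s
v = (vR+vL)/2 = 0.539 m/s
omega = (vR-vL)/L = 1.512 rad/s
linear velocity = 0.539 m/s


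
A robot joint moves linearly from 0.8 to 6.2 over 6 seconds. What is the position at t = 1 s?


s = t/T = 1/6 = 0.1667
p(t) = p0 + (pf-p0)*s
= 0.8 + (6.2 - 0.8) * 0.1667
= 1.7


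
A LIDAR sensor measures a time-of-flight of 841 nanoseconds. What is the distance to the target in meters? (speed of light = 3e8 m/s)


tof = 841 ns = 8.41e-07 s
dist = c * tof / 2
= 3e8 * 8.41e-07 / 2
= 126.15 m


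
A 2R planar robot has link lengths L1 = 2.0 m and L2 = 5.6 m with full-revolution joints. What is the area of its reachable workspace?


r_max = L1 + L2 = 7.6 m
r_min = |L1 - L2| = 3.6 m
Area = pi*(r_max^2 - r_min^2)
= pi*(57.76 - 12.96)
= pi * 44.8
= 140.7434 m^2


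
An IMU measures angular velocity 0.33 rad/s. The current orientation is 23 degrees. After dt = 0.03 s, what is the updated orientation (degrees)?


delta_theta = w * dt = 0.33 * 0.03 = 0.0099 rad
= 0.5672 deg
theta_new = 23 + 0.5672 = 23.5672 deg


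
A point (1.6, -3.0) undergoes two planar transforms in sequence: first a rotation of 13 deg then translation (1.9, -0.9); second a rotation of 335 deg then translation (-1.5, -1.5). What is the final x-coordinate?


After transform 1:
x1 = cos(13)*1.6 - sin(13)*-3.0 + 1.9 = 4.1338
y1 = sin(13)*1.6 + cos(13)*-3.0 + -0.9 = -3.4632
After transform 2:
x2 = cos(335)*4.1338 - sin(335)*-3.4632 + -1.5
= 0.7829


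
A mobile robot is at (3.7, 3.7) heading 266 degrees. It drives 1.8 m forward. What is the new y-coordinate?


y_new = y0 + d*sin(theta)
= 3.7 + 1.8*sin(266)
= 3.7 + -1.7956
= 1.9044


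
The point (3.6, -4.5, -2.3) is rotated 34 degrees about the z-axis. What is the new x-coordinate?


Rotation about z-axis: x' = x*cos(theta) - y*sin(theta)
= 3.6 * 0.829 - -4.5 * 0.5592
= 5.5009


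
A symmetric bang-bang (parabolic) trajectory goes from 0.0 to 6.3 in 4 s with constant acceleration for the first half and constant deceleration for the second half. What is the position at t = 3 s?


Symmetric rest-to-rest: each phase covers (pf-p0)/2 in time T/2. 0.5*a*(T/2)^2 = (pf-p0)/2 => a = 4*(pf-p0)/T^2
a = 4*(6.3-0.0)/4^2 = 1.575
t = 3 is in the deceleration phase (t > T/2).
p = pf - 0.5*a*(T-t)^2 = 6.3 - 0.5*1.575*1^2
= 5.5125


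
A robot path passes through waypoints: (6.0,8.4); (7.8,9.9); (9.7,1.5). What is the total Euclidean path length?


Segment lengths:
  seg1 = sqrt((1.8)^2 + (1.5)^2) = 2.3431
  seg2 = sqrt((1.9)^2 + (-8.4)^2) = 8.6122
Total = 10.9553


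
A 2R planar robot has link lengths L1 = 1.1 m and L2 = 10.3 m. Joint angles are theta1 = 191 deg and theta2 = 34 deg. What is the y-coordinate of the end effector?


Convert angles to radians: theta1 = 3.3336, theta2 = 0.5934
y = L1*sin(theta1) + L2*sin(theta1+theta2)
y = -0.2099 + -7.2832
y = -7.4931


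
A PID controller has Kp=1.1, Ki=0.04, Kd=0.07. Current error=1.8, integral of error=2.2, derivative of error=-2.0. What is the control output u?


u = Kp*e + Ki*int(e) + Kd*de/dt
= 1.1*1.8 + 0.04*2.2 + 0.07*(-2.0)
= 1.98 + 0.088 + -0.14
= 1.928


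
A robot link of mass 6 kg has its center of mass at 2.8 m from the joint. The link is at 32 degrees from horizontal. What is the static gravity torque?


tau = m*g*L*cos(angle)
= 6 * 9.81 * 2.8 * cos(32 deg)
= 6 * 9.81 * 2.8 * 0.848
= 139.7651 Nm


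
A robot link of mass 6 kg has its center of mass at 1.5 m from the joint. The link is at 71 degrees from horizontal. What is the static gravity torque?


tau = m*g*L*cos(angle)
= 6 * 9.81 * 1.5 * cos(71 deg)
= 6 * 9.81 * 1.5 * 0.3256
= 28.7444 Nm


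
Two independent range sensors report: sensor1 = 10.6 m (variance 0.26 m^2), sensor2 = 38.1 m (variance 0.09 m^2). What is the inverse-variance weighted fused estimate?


w1 = (1/var1) / (1/var1 + 1/var2)
   = 3.8462 / (3.8462 + 11.1111) = 0.2571
w2 = 1 - w1 = 0.7429
fused = w1*s1 + w2*s2 = 2.7257 + 28.3029
= 31.0286 m


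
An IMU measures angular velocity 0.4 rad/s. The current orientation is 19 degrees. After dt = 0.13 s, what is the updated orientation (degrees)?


delta_theta = w * dt = 0.4 * 0.13 = 0.052 rad
= 2.9794 deg
theta_new = 19 + 2.9794 = 21.9794 deg


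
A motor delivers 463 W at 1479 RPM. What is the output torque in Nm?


omega = 1479 * 2*pi/60 = 154.8805 rad/s
tau = P / omega = 463 / 154.8805
= 2.9894 Nm


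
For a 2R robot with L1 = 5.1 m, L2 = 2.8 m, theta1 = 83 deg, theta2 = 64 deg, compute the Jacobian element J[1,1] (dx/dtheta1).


J[1,1] = -L1*sin(t1) - L2*sin(t1+t2)
= -5.1*sin(83) - 2.8*sin(147)
= -6.587


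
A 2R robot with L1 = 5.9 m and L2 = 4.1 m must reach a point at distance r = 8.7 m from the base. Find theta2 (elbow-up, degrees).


cos(theta2) = (r^2 - L1^2 - L2^2) / (2*L1*L2)
cos(theta2) = (75.69 - 34.81 - 16.81) / 48.38
cos(theta2) = 0.49752
theta2 = 60.164 degrees


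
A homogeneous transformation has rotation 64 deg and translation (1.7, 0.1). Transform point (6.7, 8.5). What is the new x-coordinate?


x' = cos(theta)*px - sin(theta)*py + tx
= 0.4384*6.7 - 0.8988*8.5 + 1.7
= -3.0027


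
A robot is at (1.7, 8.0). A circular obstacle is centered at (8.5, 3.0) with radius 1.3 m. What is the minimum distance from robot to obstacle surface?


center_dist = sqrt((1.7-8.5)^2 + (8.0-3.0)^2)
= sqrt(46.24 + 25.0)
= 8.4404
min_dist = center_dist - radius = 8.4404 - 1.3 = 7.1404 m


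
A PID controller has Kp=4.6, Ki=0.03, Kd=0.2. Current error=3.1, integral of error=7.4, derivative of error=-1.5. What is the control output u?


u = Kp*e + Ki*int(e) + Kd*de/dt
= 4.6*3.1 + 0.03*7.4 + 0.2*(-1.5)
= 14.26 + 0.222 + -0.3
= 14.182


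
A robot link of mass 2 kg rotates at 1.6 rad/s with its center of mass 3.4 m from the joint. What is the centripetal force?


F = m * omega^2 * r
= 2 * 1.6^2 * 3.4
= 2 * 2.56 * 3.4
= 17.408 N


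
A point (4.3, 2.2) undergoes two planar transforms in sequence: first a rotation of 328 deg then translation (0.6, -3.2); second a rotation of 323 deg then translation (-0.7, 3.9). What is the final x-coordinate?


After transform 1:
x1 = cos(328)*4.3 - sin(328)*2.2 + 0.6 = 5.4124
y1 = sin(328)*4.3 + cos(328)*2.2 + -3.2 = -3.6129
After transform 2:
x2 = cos(323)*5.4124 - sin(323)*-3.6129 + -0.7
= 1.4482


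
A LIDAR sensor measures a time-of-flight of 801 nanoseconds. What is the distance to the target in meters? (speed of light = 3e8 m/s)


tof = 801 ns = 8.01e-07 s
dist = c * tof / 2
= 3e8 * 8.01e-07 / 2
= 120.15 m


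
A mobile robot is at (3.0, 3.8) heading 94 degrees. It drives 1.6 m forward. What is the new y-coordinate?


y_new = y0 + d*sin(theta)
= 3.8 + 1.6*sin(94)
= 3.8 + 1.5961
= 5.3961


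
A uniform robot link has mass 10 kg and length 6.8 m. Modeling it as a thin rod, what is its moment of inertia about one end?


I = (1/3) * m * L^2
= (1/3) * 10 * 6.8^2
= 0.333333 * 10 * 46.24
= 154.1333 kg*m^2


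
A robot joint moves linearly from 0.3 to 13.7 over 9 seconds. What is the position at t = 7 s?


s = t/T = 7/9 = 0.7778
p(t) = p0 + (pf-p0)*s
= 0.3 + (13.7 - 0.3) * 0.7778
= 10.7222


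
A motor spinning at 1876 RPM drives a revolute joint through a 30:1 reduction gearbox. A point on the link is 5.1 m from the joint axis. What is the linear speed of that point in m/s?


omega_motor = 1876 * 2*pi/60 = 196.4543 rad/s
omega_joint = omega_motor / 30 = 6.5485 rad/s
v = omega_joint * r = 6.5485 * 5.1
= 33.3972 m/s


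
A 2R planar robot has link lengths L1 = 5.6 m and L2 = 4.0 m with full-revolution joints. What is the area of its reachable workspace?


r_max = L1 + L2 = 9.6 m
r_min = |L1 - L2| = 1.6 m
Area = pi*(r_max^2 - r_min^2)
= pi*(92.16 - 2.56)
= pi * 89.6
= 281.4867 m^2


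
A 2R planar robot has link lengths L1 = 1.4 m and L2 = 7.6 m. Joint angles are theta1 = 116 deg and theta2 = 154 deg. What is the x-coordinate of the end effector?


Convert angles to radians: theta1 = 2.0246, theta2 = 2.6878
x = L1*cos(theta1) + L2*cos(theta1+theta2)
x = -0.6137 + -0.0
x = -0.6137


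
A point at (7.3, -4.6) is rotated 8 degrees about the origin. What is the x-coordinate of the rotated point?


x' = x*cos(theta) - y*sin(theta)
cos(8 deg) = 0.9903, sin(8 deg) = 0.1392
x' = 7.3 * 0.9903 - -4.6 * 0.1392
= 7.229 - -0.6402
= 7.8692


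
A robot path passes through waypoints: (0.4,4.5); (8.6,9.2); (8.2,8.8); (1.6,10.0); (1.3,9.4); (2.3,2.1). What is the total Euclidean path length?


Segment lengths:
  seg1 = sqrt((8.2)^2 + (4.7)^2) = 9.4515
  seg2 = sqrt((-0.4)^2 + (-0.4)^2) = 0.5657
  seg3 = sqrt((-6.6)^2 + (1.2)^2) = 6.7082
  seg4 = sqrt((-0.3)^2 + (-0.6)^2) = 0.6708
  seg5 = sqrt((1.0)^2 + (-7.3)^2) = 7.3682
Total = 24.7643


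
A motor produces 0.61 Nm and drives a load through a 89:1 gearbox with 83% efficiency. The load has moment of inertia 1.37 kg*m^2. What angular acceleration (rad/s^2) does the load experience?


tau_out = tau_motor * N * eta
= 0.61 * 89 * 0.83 = 45.0607 Nm
alpha = tau_out / I = 45.0607 / 1.37
= 32.891 rad/s^2


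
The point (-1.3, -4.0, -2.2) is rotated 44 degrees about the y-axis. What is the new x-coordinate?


Rotation about y-axis: x' = x*cos(theta) + z*sin(theta)
= -1.3 * 0.7193 + -2.2 * 0.6947
= -2.4634


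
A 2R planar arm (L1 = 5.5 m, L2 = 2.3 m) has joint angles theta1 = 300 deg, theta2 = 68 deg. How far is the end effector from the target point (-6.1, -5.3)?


End effector via forward kinematics:
x = L1*cos(t1) + L2*cos(t1+t2) = 5.0276
y = L1*sin(t1) + L2*sin(t1+t2) = -4.443
Distance to target:
d = sqrt((-6.1 - 5.0276)^2 + (-5.3 - -4.443)^2)
= sqrt(123.8239 + 0.7344)
= 11.1606 m


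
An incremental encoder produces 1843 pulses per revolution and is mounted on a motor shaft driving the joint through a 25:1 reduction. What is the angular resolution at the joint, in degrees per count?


counts per rev = 1843
effective counts at joint = 1843 * 25 = 46075
resolution = 360 / 46075
= 0.0078 deg/count


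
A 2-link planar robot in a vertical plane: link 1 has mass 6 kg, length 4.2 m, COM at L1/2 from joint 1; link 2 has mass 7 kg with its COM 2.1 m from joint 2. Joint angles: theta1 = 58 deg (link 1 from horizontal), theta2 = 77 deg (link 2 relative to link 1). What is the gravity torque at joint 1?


Horizontal distance from joint 1 to link-1 COM:
  x_c1 = (L1/2)*cos(t1) = 2.1 * 0.5299 = 1.1128 m
Horizontal distance from joint 1 to link-2 COM:
  x_c2 = L1*cos(t1) + Lc2*cos(t1+t2)
       = 4.2*0.5299 + 2.1*-0.7071 = 0.7407 m
tau1 = m1*g*x_c1 + m2*g*x_c2
     = 6*9.81*1.1128 + 7*9.81*0.7407
     = 65.5012 + 50.8664
     = 116.3676 Nm


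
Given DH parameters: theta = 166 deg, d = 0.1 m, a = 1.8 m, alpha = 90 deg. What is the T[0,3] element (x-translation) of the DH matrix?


T[0,3] = a * cos(theta)
= 1.8 * cos(166 deg)
= 1.8 * -0.9703
= -1.7465


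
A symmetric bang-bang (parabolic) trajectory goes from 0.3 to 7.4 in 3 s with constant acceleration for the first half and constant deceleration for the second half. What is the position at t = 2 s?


Symmetric rest-to-rest: each phase covers (pf-p0)/2 in time T/2. 0.5*a*(T/2)^2 = (pf-p0)/2 => a = 4*(pf-p0)/T^2
a = 4*(7.4-0.3)/3^2 = 3.1556
t = 2 is in the deceleration phase (t > T/2).
p = pf - 0.5*a*(T-t)^2 = 7.4 - 0.5*3.1556*1^2
= 5.8222


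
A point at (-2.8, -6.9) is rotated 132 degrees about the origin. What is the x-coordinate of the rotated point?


x' = x*cos(theta) - y*sin(theta)
cos(132 deg) = -0.6691, sin(132 deg) = 0.7431
x' = -2.8 * -0.6691 - -6.9 * 0.7431
= 1.8736 - -5.1277
= 7.0013


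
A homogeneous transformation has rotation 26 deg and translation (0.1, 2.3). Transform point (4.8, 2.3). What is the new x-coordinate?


x' = cos(theta)*px - sin(theta)*py + tx
= 0.8988*4.8 - 0.4384*2.3 + 0.1
= 3.406


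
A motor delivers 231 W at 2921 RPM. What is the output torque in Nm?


omega = 2921 * 2*pi/60 = 305.8864 rad/s
tau = P / omega = 231 / 305.8864
= 0.7552 Nm


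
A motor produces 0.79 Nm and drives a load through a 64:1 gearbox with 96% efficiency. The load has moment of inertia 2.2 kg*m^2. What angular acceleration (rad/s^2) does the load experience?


tau_out = tau_motor * N * eta
= 0.79 * 64 * 0.96 = 48.5376 Nm
alpha = tau_out / I = 48.5376 / 2.2
= 22.0625 rad/s^2


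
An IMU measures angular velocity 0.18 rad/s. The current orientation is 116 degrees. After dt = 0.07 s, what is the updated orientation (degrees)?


delta_theta = w * dt = 0.18 * 0.07 = 0.0126 rad
= 0.7219 deg
theta_new = 116 + 0.7219 = 116.7219 deg


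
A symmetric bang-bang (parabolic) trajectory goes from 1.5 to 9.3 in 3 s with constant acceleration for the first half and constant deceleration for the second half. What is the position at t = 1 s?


Symmetric rest-to-rest: each phase covers (pf-p0)/2 in time T/2. 0.5*a*(T/2)^2 = (pf-p0)/2 => a = 4*(pf-p0)/T^2
a = 4*(9.3-1.5)/3^2 = 3.4667
t = 1 is in the acceleration phase (t <= T/2).
p = p0 + 0.5*a*t^2 = 1.5 + 0.5*3.4667*1^2
= 3.2333


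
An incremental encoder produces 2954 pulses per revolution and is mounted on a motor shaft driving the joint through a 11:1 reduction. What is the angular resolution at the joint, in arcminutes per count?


counts per rev = 2954
effective counts at joint = 2954 * 11 = 32494
resolution = 360*60 / 32494
= 0.6647 arcmin/count


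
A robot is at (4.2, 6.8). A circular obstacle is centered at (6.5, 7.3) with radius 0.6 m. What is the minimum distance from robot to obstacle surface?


center_dist = sqrt((4.2-6.5)^2 + (6.8-7.3)^2)
= sqrt(5.29 + 0.25)
= 2.3537
min_dist = center_dist - radius = 2.3537 - 0.6 = 1.7537 m


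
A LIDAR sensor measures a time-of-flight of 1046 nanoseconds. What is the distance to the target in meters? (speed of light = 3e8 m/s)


tof = 1046 ns = 1.046e-06 s
dist = c * tof / 2
= 3e8 * 1.046e-06 / 2
= 156.9 m


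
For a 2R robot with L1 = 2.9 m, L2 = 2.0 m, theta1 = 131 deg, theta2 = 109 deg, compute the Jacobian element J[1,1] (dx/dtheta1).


J[1,1] = -L1*sin(t1) - L2*sin(t1+t2)
= -2.9*sin(131) - 2.0*sin(240)
= -0.4566


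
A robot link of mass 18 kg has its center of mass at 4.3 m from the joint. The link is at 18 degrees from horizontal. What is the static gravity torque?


tau = m*g*L*cos(angle)
= 18 * 9.81 * 4.3 * cos(18 deg)
= 18 * 9.81 * 4.3 * 0.9511
= 722.1315 Nm


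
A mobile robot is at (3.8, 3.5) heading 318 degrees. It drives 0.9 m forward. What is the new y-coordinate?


y_new = y0 + d*sin(theta)
= 3.5 + 0.9*sin(318)
= 3.5 + -0.6022
= 2.8978


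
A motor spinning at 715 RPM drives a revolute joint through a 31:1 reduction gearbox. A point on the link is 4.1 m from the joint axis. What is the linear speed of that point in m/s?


omega_motor = 715 * 2*pi/60 = 74.8746 rad/s
omega_joint = omega_motor / 31 = 2.4153 rad/s
v = omega_joint * r = 2.4153 * 4.1
= 9.9028 m/s


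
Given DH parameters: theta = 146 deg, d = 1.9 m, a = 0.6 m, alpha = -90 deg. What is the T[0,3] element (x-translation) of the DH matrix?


T[0,3] = a * cos(theta)
= 0.6 * cos(146 deg)
= 0.6 * -0.829
= -0.4974


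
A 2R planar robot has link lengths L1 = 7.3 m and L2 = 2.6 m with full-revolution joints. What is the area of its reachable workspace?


r_max = L1 + L2 = 9.9 m
r_min = |L1 - L2| = 4.7 m
Area = pi*(r_max^2 - r_min^2)
= pi*(98.01 - 22.09)
= pi * 75.92
= 238.5097 m^2


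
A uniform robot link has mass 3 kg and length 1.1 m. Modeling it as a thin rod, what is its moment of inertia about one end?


I = (1/3) * m * L^2
= (1/3) * 3 * 1.1^2
= 0.333333 * 3 * 1.21
= 1.21 kg*m^2


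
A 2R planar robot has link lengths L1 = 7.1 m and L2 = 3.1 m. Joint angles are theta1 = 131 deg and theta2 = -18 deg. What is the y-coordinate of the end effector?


Convert angles to radians: theta1 = 2.2864, theta2 = -0.3142
y = L1*sin(theta1) + L2*sin(theta1+theta2)
y = 5.3584 + 2.8536
y = 8.212


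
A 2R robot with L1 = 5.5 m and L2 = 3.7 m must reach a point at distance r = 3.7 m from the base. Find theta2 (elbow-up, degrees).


cos(theta2) = (r^2 - L1^2 - L2^2) / (2*L1*L2)
cos(theta2) = (13.69 - 30.25 - 13.69) / 40.7
cos(theta2) = -0.743243
theta2 = 138.0084 degrees
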